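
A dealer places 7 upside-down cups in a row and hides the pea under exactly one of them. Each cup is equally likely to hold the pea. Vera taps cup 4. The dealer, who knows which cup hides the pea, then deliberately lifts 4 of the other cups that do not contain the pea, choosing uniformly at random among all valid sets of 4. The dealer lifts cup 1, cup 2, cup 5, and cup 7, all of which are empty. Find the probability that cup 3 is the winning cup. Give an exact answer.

Apply Bayes' rule, conditioning on where the pea actually is.
If it is under any of cups 1, 2, 5, and 7 (prior 1/7 each): that cup was opened and seen not to hold the prize — ruled out; weight (1/7)·0 = 0 each.
If it is under either of cups 3 and 6 (prior 1/7 each): the dealer has 5 equally likely choices, so probability 1/5; weight (1/7)·(1/5) = 1/35 each.
If it is under cup 4 (prior 1/7): the dealer has 15 equally likely choices, so probability 1/15; weight (1/7)·(1/15) = 1/105.
The weights sum to 1/15.
So P(the pea under cup 3 | the dealer opened cup 1, cup 2, cup 5, and cup 7) = (1/35) / (1/15) = 3/7.

3/7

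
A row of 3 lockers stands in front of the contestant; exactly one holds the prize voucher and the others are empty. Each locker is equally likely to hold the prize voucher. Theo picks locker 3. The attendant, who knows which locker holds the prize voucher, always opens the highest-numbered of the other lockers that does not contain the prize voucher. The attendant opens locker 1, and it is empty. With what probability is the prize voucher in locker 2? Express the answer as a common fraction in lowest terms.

1

Apply Bayes' rule, conditioning on where the prize voucher actually is.
If it is in locker 1 (prior 1/3): the attendant opened locker 1, so this case is ruled out; weight (1/3)·0 = 0.
If it is in locker 2 (prior 1/3): locker 1 is the highest-numbered option available, probability 1; weight (1/3)·1 = 1/3.
If it is in locker 3 (prior 1/3): the attendant would have opened locker 2 instead, probability 0; weight (1/3)·0 = 0.
The weights sum to 1/3.
So P(the prize voucher in locker 2 | the attendant opened locker 1) = (1/3) / (1/3) = 1.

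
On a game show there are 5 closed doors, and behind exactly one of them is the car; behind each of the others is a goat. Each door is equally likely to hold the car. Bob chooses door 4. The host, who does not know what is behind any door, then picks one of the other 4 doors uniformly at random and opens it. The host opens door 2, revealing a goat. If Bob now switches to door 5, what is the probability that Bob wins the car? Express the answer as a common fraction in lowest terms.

Condition on the true location of the car.
If it is behind any of doors 1, 3, 4, and 5 (prior 1/5 each): the host picks door 2 with probability 1/4 regardless, and it is not the prize; weight (1/5)·(1/4) = 1/20 each.
If it is behind door 2 (prior 1/5): the host opened door 2, so this case is ruled out; weight (1/5)·0 = 0.
The weights sum to 1/5.
So P(the car behind door 5 | the host opened door 2) = (1/20) / (1/5) = 1/4.

1/4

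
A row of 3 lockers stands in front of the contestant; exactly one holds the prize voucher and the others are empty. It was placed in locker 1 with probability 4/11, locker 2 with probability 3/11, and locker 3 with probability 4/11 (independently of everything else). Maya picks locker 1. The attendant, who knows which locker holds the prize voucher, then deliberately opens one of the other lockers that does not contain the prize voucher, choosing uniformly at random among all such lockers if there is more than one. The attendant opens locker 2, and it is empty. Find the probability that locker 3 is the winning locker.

2/3

Apply Bayes' rule, conditioning on where the prize voucher actually is.
If it is in locker 1 (prior 4/11): the attendant has 2 equally likely choices, so probability 1/2; weight (4/11)·(1/2) = 2/11.
If it is in locker 2 (prior 3/11): the attendant opened locker 2, so this case is ruled out; weight (3/11)·0 = 0.
If it is in locker 3 (prior 4/11): the attendant has no choice, probability 1; weight (4/11)·1 = 4/11.
The weights sum to 6/11.
So P(the prize voucher in locker 3 | the attendant opened locker 2) = (4/11) / (6/11) = 2/3.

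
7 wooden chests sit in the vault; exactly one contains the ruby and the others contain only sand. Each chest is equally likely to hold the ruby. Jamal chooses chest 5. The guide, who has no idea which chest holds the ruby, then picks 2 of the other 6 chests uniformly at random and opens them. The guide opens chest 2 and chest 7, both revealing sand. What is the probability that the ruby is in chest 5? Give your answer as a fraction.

1/5

Apply Bayes' rule, conditioning on where the ruby actually is.
If it is in any of chests 1, 3, 4, 5, and 6 (prior 1/7 each): the guide picks exactly this set with probability 1/15 regardless, and none is the prize; weight (1/7)·(1/15) = 1/105 each.
If it is in either of chests 2 and 7 (prior 1/7 each): that chest was opened and seen not to hold the prize — ruled out; weight (1/7)·0 = 0 each.
The weights sum to 1/21.
So P(the ruby in chest 5 | the guide opened chest 2 and chest 7) = (1/105) / (1/21) = 1/5.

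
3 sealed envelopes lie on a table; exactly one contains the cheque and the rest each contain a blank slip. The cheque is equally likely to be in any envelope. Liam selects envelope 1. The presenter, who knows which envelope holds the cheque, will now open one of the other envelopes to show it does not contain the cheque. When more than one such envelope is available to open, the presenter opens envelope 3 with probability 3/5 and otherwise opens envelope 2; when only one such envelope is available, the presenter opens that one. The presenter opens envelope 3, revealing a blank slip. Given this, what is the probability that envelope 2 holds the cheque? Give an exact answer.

Consider each possible location of the cheque in turn.
If it is in envelope 1 (prior 1/3): envelope 3 is available, opened with probability 3/5; weight (1/3)·(3/5) = 1/5.
If it is in envelope 2 (prior 1/3): only envelope 3 is available, probability 1; weight (1/3)·1 = 1/3.
If it is in envelope 3 (prior 1/3): the presenter opened envelope 3, so this case is ruled out; weight (1/3)·0 = 0.
The weights sum to 8/15.
So P(the cheque in envelope 2 | the presenter opened envelope 3) = (1/3) / (8/15) = 5/8.

5/8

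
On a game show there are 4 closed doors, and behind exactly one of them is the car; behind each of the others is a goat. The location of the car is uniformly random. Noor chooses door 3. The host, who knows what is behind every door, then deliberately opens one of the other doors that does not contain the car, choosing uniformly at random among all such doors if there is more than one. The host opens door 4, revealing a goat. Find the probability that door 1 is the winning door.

Condition on the true location of the car.
If it is behind either of doors 1 and 2 (prior 1/4 each): the host has 2 equally likely choices, so probability 1/2; weight (1/4)·(1/2) = 1/8 each.
If it is behind door 3 (prior 1/4): the host has 3 equally likely choices, so probability 1/3; weight (1/4)·(1/3) = 1/12.
If it is behind door 4 (prior 1/4): the host opened door 4, so this case is ruled out; weight (1/4)·0 = 0.
The weights sum to 1/3.
So P(the car behind door 1 | the host opened door 4) = (1/8) / (1/3) = 3/8.

3/8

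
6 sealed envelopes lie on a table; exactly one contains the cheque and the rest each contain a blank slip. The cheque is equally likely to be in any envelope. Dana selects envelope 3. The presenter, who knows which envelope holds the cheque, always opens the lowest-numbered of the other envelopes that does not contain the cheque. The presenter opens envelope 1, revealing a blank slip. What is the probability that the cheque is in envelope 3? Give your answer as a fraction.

1/5

Apply Bayes' rule, conditioning on where the cheque actually is.
If it is in envelope 1 (prior 1/6): the presenter opened envelope 1, so this case is ruled out; weight (1/6)·0 = 0.
If it is in any of envelopes 2, 3, 4, 5, and 6 (prior 1/6 each): envelope 1 is the lowest-numbered option available, probability 1; weight (1/6)·1 = 1/6 each.
The weights sum to 5/6.
So P(the cheque in envelope 3 | the presenter opened envelope 1) = (1/6) / (5/6) = 1/5.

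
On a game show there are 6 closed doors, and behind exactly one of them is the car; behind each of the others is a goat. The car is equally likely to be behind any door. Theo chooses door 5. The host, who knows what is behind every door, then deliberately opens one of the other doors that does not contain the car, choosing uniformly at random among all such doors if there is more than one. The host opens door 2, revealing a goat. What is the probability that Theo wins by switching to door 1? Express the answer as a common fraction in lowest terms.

Apply Bayes' rule, conditioning on where the car actually is.
If it is behind any of doors 1, 3, 4, and 6 (prior 1/6 each): the host has 4 equally likely choices, so probability 1/4; weight (1/6)·(1/4) = 1/24 each.
If it is behind door 2 (prior 1/6): the host opened door 2, so this case is ruled out; weight (1/6)·0 = 0.
If it is behind door 5 (prior 1/6): the host has 5 equally likely choices, so probability 1/5; weight (1/6)·(1/5) = 1/30.
The weights sum to 1/5.
So P(the car behind door 1 | the host opened door 2) = (1/24) / (1/5) = 5/24.

5/24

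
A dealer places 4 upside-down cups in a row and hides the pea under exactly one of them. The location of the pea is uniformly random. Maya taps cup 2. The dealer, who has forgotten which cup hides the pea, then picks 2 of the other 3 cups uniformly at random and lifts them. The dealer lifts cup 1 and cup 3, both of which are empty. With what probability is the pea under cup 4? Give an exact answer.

1/2

Apply Bayes' rule, conditioning on where the pea actually is.
If it is under either of cups 1 and 3 (prior 1/4 each): that cup was opened and seen not to hold the prize — ruled out; weight (1/4)·0 = 0 each.
If it is under either of cups 2 and 4 (prior 1/4 each): the dealer picks exactly this set with probability 1/3 regardless, and none is the prize; weight (1/4)·(1/3) = 1/12 each.
The weights sum to 1/6.
So P(the pea under cup 4 | the dealer opened cup 1 and cup 3) = (1/12) / (1/6) = 1/2.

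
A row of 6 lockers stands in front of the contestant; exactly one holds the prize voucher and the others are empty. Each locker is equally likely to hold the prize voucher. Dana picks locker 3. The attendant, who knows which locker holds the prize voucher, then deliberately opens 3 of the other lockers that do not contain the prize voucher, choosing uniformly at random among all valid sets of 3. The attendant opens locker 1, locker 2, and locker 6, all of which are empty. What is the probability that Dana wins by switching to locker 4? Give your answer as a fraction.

5/12

Apply Bayes' rule, conditioning on where the prize voucher actually is.
If it is in any of lockers 1, 2, and 6 (prior 1/6 each): that locker was opened and seen not to hold the prize — ruled out; weight (1/6)·0 = 0 each.
If it is in locker 3 (prior 1/6): the attendant has 10 equally likely choices, so probability 1/10; weight (1/6)·(1/10) = 1/60.
If it is in either of lockers 4 and 5 (prior 1/6 each): the attendant has 4 equally likely choices, so probability 1/4; weight (1/6)·(1/4) = 1/24 each.
The weights sum to 1/10.
So P(the prize voucher in locker 4 | the attendant opened locker 1, locker 2, and locker 6) = (1/24) / (1/10) = 5/12.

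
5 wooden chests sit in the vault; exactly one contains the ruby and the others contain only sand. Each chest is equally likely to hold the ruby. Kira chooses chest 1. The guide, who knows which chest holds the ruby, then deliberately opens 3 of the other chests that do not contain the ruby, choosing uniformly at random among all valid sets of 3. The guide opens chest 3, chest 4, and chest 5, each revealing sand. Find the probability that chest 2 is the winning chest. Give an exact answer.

4/5

Consider each possible location of the ruby in turn.
If it is in chest 1 (prior 1/5): the guide has 4 equally likely choices, so probability 1/4; weight (1/5)·(1/4) = 1/20.
If it is in chest 2 (prior 1/5): the guide has no choice, probability 1; weight (1/5)·1 = 1/5.
If it is in any of chests 3, 4, and 5 (prior 1/5 each): that chest was opened and seen not to hold the prize — ruled out; weight (1/5)·0 = 0 each.
The weights sum to 1/4.
So P(the ruby in chest 2 | the guide opened chest 3, chest 4, and chest 5) = (1/5) / (1/4) = 4/5.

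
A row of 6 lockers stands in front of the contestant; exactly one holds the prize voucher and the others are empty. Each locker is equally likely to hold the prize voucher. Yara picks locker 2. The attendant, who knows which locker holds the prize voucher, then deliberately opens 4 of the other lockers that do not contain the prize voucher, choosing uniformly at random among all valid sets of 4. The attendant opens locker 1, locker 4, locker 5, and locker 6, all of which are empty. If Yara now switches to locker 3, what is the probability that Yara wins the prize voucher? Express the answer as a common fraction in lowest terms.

5/6

Condition on the true location of the prize voucher.
If it is in any of lockers 1, 4, 5, and 6 (prior 1/6 each): that locker was opened and seen not to hold the prize — ruled out; weight (1/6)·0 = 0 each.
If it is in locker 2 (prior 1/6): the attendant has 5 equally likely choices, so probability 1/5; weight (1/6)·(1/5) = 1/30.
If it is in locker 3 (prior 1/6): the attendant has no choice, probability 1; weight (1/6)·1 = 1/6.
The weights sum to 1/5.
So P(the prize voucher in locker 3 | the attendant opened locker 1, locker 4, locker 5, and locker 6) = (1/6) / (1/5) = 5/6.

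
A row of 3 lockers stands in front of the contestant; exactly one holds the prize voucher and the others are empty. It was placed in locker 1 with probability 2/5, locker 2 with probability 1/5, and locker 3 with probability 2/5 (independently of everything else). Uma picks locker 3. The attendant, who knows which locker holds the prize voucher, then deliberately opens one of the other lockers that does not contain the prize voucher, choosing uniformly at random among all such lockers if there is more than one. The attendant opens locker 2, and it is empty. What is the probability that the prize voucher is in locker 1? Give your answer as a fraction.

2/3

Consider each possible location of the prize voucher in turn.
If it is in locker 1 (prior 2/5): the attendant has no choice, probability 1; weight (2/5)·1 = 2/5.
If it is in locker 2 (prior 1/5): the attendant opened locker 2, so this case is ruled out; weight (1/5)·0 = 0.
If it is in locker 3 (prior 2/5): the attendant has 2 equally likely choices, so probability 1/2; weight (2/5)·(1/2) = 1/5.
The weights sum to 3/5.
So P(the prize voucher in locker 1 | the attendant opened locker 2) = (2/5) / (3/5) = 2/3.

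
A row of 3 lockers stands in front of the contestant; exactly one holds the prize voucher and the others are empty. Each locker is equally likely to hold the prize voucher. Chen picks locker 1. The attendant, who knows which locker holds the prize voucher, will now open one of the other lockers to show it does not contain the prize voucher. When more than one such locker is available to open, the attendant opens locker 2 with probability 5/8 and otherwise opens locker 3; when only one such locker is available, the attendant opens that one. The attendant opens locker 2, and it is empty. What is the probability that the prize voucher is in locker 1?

Apply Bayes' rule, conditioning on where the prize voucher actually is.
If it is in locker 1 (prior 1/3): locker 2 is available, opened with probability 5/8; weight (1/3)·(5/8) = 5/24.
If it is in locker 2 (prior 1/3): the attendant opened locker 2, so this case is ruled out; weight (1/3)·0 = 0.
If it is in locker 3 (prior 1/3): only locker 2 is available, probability 1; weight (1/3)·1 = 1/3.
The weights sum to 13/24.
So P(the prize voucher in locker 1 | the attendant opened locker 2) = (5/24) / (13/24) = 5/13.

5/13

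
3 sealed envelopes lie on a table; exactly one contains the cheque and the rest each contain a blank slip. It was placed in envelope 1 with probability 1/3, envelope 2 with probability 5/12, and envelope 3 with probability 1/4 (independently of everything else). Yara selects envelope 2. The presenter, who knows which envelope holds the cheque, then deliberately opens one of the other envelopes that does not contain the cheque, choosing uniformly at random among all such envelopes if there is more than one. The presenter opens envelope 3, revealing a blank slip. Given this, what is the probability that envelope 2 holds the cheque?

5/13

Consider each possible location of the cheque in turn.
If it is in envelope 1 (prior 1/3): the presenter has no choice, probability 1; weight (1/3)·1 = 1/3.
If it is in envelope 2 (prior 5/12): the presenter has 2 equally likely choices, so probability 1/2; weight (5/12)·(1/2) = 5/24.
If it is in envelope 3 (prior 1/4): the presenter opened envelope 3, so this case is ruled out; weight (1/4)·0 = 0.
The weights sum to 13/24.
So P(the cheque in envelope 2 | the presenter opened envelope 3) = (5/24) / (13/24) = 5/13.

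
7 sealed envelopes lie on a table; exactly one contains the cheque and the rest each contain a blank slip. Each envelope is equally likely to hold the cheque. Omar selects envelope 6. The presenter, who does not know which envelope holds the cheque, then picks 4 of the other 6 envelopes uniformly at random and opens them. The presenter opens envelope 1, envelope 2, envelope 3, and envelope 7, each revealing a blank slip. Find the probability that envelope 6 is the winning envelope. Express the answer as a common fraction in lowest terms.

1/3

Consider each possible location of the cheque in turn.
If it is in any of envelopes 1, 2, 3, and 7 (prior 1/7 each): that envelope was opened and seen not to hold the prize — ruled out; weight (1/7)·0 = 0 each.
If it is in any of envelopes 4, 5, and 6 (prior 1/7 each): the presenter picks exactly this set with probability 1/15 regardless, and none is the prize; weight (1/7)·(1/15) = 1/105 each.
The weights sum to 1/35.
So P(the cheque in envelope 6 | the presenter opened envelope 1, envelope 2, envelope 3, and envelope 7) = (1/105) / (1/35) = 1/3.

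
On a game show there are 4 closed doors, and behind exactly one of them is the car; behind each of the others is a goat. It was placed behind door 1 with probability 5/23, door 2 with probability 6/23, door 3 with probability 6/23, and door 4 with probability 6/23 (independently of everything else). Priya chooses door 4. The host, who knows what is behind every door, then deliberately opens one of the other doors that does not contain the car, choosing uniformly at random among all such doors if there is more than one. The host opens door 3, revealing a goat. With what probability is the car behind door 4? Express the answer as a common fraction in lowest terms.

4/15

Condition on the true location of the car.
If it is behind door 1 (prior 5/23): the host has 2 equally likely choices, so probability 1/2; weight (5/23)·(1/2) = 5/46.
If it is behind door 2 (prior 6/23): the host has 2 equally likely choices, so probability 1/2; weight (6/23)·(1/2) = 3/23.
If it is behind door 3 (prior 6/23): the host opened door 3, so this case is ruled out; weight (6/23)·0 = 0.
If it is behind door 4 (prior 6/23): the host has 3 equally likely choices, so probability 1/3; weight (6/23)·(1/3) = 2/23.
The weights sum to 15/46.
So P(the car behind door 4 | the host opened door 3) = (2/23) / (15/46) = 4/15.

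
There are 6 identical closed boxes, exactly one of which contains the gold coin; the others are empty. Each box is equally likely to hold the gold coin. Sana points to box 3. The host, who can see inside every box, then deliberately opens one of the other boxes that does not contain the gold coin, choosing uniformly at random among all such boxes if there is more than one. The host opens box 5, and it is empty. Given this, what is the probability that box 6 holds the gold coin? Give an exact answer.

5/24

Apply Bayes' rule, conditioning on where the gold coin actually is.
If it is in any of boxes 1, 2, 4, and 6 (prior 1/6 each): the host has 4 equally likely choices, so probability 1/4; weight (1/6)·(1/4) = 1/24 each.
If it is in box 3 (prior 1/6): the host has 5 equally likely choices, so probability 1/5; weight (1/6)·(1/5) = 1/30.
If it is in box 5 (prior 1/6): the host opened box 5, so this case is ruled out; weight (1/6)·0 = 0.
The weights sum to 1/5.
So P(the gold coin in box 6 | the host opened box 5) = (1/24) / (1/5) = 5/24.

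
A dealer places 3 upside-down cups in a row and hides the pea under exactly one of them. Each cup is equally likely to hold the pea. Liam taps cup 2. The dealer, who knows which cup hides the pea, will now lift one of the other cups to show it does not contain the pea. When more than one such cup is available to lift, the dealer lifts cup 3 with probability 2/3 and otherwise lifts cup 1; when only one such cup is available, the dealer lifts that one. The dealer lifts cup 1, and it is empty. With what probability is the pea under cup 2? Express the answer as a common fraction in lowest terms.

1/4

Apply Bayes' rule, conditioning on where the pea actually is.
If it is under cup 1 (prior 1/3): the dealer opened cup 1, so this case is ruled out; weight (1/3)·0 = 0.
If it is under cup 2 (prior 1/3): cup 3 is available but not opened, probability 1/3; weight (1/3)·(1/3) = 1/9.
If it is under cup 3 (prior 1/3): only cup 1 is available, probability 1; weight (1/3)·1 = 1/3.
The weights sum to 4/9.
So P(the pea under cup 2 | the dealer opened cup 1) = (1/9) / (4/9) = 1/4.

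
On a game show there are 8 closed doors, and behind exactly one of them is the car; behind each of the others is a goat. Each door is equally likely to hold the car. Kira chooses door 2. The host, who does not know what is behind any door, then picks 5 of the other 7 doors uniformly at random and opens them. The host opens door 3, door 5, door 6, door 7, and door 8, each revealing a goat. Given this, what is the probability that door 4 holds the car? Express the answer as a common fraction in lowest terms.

Consider each possible location of the car in turn.
If it is behind any of doors 1, 2, and 4 (prior 1/8 each): the host picks exactly this set with probability 1/21 regardless, and none is the prize; weight (1/8)·(1/21) = 1/168 each.
If it is behind any of doors 3, 5, 6, 7, and 8 (prior 1/8 each): that door was opened and seen not to hold the prize — ruled out; weight (1/8)·0 = 0 each.
The weights sum to 1/56.
So P(the car behind door 4 | the host opened door 3, door 5, door 6, door 7, and door 8) = (1/168) / (1/56) = 1/3.

1/3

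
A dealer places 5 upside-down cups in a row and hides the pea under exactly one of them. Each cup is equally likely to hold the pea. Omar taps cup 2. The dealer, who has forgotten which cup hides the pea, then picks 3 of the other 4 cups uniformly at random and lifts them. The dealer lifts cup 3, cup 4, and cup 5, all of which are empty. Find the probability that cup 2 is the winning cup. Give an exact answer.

Apply Bayes' rule, conditioning on where the pea actually is.
If it is under either of cups 1 and 2 (prior 1/5 each): the dealer picks exactly this set with probability 1/4 regardless, and none is the prize; weight (1/5)·(1/4) = 1/20 each.
If it is under any of cups 3, 4, and 5 (prior 1/5 each): that cup was opened and seen not to hold the prize — ruled out; weight (1/5)·0 = 0 each.
The weights sum to 1/10.
So P(the pea under cup 2 | the dealer opened cup 3, cup 4, and cup 5) = (1/20) / (1/10) = 1/2.

1/2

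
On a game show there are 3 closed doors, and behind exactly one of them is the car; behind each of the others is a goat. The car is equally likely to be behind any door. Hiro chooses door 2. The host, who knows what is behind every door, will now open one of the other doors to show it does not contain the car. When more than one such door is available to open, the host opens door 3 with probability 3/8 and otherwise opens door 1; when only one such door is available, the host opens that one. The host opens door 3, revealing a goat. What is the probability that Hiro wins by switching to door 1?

8/11

Condition on the true location of the car.
If it is behind door 1 (prior 1/3): only door 3 is available, probability 1; weight (1/3)·1 = 1/3.
If it is behind door 2 (prior 1/3): door 3 is available, opened with probability 3/8; weight (1/3)·(3/8) = 1/8.
If it is behind door 3 (prior 1/3): the host opened door 3, so this case is ruled out; weight (1/3)·0 = 0.
The weights sum to 11/24.
So P(the car behind door 1 | the host opened door 3) = (1/3) / (11/24) = 8/11.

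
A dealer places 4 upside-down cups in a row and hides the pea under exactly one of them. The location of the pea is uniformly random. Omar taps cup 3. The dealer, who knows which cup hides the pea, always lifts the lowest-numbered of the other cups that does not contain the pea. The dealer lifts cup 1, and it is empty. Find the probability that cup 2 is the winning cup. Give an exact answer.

Condition on the true location of the pea.
If it is under cup 1 (prior 1/4): the dealer opened cup 1, so this case is ruled out; weight (1/4)·0 = 0.
If it is under any of cups 2, 3, and 4 (prior 1/4 each): cup 1 is the lowest-numbered option available, probability 1; weight (1/4)·1 = 1/4 each.
The weights sum to 3/4.
So P(the pea under cup 2 | the dealer opened cup 1) = (1/4) / (3/4) = 1/3.

1/3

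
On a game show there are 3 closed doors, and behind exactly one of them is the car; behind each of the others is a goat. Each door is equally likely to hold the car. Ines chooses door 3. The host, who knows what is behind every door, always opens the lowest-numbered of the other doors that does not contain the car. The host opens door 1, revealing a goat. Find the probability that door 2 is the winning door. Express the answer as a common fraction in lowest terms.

1/2

Condition on the true location of the car.
If it is behind door 1 (prior 1/3): the host opened door 1, so this case is ruled out; weight (1/3)·0 = 0.
If it is behind either of doors 2 and 3 (prior 1/3 each): door 1 is the lowest-numbered option available, probability 1; weight (1/3)·1 = 1/3 each.
The weights sum to 2/3.
So P(the car behind door 2 | the host opened door 1) = (1/3) / (2/3) = 1/2.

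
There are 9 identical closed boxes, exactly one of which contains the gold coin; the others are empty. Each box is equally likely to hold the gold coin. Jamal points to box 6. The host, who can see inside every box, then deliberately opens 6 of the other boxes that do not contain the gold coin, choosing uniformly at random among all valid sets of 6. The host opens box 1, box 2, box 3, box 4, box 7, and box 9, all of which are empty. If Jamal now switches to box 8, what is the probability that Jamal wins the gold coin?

4/9

Apply Bayes' rule, conditioning on where the gold coin actually is.
If it is in any of boxes 1, 2, 3, 4, 7, and 9 (prior 1/9 each): that box was opened and seen not to hold the prize — ruled out; weight (1/9)·0 = 0 each.
If it is in either of boxes 5 and 8 (prior 1/9 each): the host has 7 equally likely choices, so probability 1/7; weight (1/9)·(1/7) = 1/63 each.
If it is in box 6 (prior 1/9): the host has 28 equally likely choices, so probability 1/28; weight (1/9)·(1/28) = 1/252.
The weights sum to 1/28.
So P(the gold coin in box 8 | the host opened box 1, box 2, box 3, box 4, box 7, and box 9) = (1/63) / (1/28) = 4/9.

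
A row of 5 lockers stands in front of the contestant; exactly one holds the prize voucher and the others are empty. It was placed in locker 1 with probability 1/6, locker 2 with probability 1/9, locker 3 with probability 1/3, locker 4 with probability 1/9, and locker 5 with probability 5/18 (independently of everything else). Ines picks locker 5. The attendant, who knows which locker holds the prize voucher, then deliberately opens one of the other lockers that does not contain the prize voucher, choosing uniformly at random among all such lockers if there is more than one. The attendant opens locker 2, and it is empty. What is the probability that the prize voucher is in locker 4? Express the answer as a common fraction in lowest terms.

8/59

Consider each possible location of the prize voucher in turn.
If it is in locker 1 (prior 1/6): the attendant has 3 equally likely choices, so probability 1/3; weight (1/6)·(1/3) = 1/18.
If it is in locker 2 (prior 1/9): the attendant opened locker 2, so this case is ruled out; weight (1/9)·0 = 0.
If it is in locker 3 (prior 1/3): the attendant has 3 equally likely choices, so probability 1/3; weight (1/3)·(1/3) = 1/9.
If it is in locker 4 (prior 1/9): the attendant has 3 equally likely choices, so probability 1/3; weight (1/9)·(1/3) = 1/27.
If it is in locker 5 (prior 5/18): the attendant has 4 equally likely choices, so probability 1/4; weight (5/18)·(1/4) = 5/72.
The weights sum to 59/216.
So P(the prize voucher in locker 4 | the attendant opened locker 2) = (1/27) / (59/216) = 8/59.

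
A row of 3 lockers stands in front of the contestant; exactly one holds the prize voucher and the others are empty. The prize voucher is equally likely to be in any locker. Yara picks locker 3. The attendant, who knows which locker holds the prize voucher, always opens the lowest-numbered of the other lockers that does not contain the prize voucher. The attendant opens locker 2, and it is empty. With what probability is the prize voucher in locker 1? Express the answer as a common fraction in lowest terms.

1

Consider each possible location of the prize voucher in turn.
If it is in locker 1 (prior 1/3): locker 2 is the lowest-numbered option available, probability 1; weight (1/3)·1 = 1/3.
If it is in locker 2 (prior 1/3): the attendant opened locker 2, so this case is ruled out; weight (1/3)·0 = 0.
If it is in locker 3 (prior 1/3): the attendant would have opened locker 1 instead, probability 0; weight (1/3)·0 = 0.
The weights sum to 1/3.
So P(the prize voucher in locker 1 | the attendant opened locker 2) = (1/3) / (1/3) = 1.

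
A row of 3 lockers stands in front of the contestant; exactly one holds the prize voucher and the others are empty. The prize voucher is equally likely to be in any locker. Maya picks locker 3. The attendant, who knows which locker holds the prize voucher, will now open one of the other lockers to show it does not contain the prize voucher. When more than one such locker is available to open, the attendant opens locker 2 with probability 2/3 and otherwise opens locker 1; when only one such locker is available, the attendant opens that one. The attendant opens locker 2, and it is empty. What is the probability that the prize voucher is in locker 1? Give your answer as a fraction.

3/5

Condition on the true location of the prize voucher.
If it is in locker 1 (prior 1/3): only locker 2 is available, probability 1; weight (1/3)·1 = 1/3.
If it is in locker 2 (prior 1/3): the attendant opened locker 2, so this case is ruled out; weight (1/3)·0 = 0.
If it is in locker 3 (prior 1/3): locker 2 is available, opened with probability 2/3; weight (1/3)·(2/3) = 2/9.
The weights sum to 5/9.
So P(the prize voucher in locker 1 | the attendant opened locker 2) = (1/3) / (5/9) = 3/5.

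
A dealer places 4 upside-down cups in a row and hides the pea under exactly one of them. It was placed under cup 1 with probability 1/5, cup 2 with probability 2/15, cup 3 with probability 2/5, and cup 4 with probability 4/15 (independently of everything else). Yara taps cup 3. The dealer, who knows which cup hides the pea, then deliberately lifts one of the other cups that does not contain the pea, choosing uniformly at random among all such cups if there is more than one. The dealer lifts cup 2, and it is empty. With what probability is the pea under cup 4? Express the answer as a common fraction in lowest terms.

Condition on the true location of the pea.
If it is under cup 1 (prior 1/5): the dealer has 2 equally likely choices, so probability 1/2; weight (1/5)·(1/2) = 1/10.
If it is under cup 2 (prior 2/15): the dealer opened cup 2, so this case is ruled out; weight (2/15)·0 = 0.
If it is under cup 3 (prior 2/5): the dealer has 3 equally likely choices, so probability 1/3; weight (2/5)·(1/3) = 2/15.
If it is under cup 4 (prior 4/15): the dealer has 2 equally likely choices, so probability 1/2; weight (4/15)·(1/2) = 2/15.
The weights sum to 11/30.
So P(the pea under cup 4 | the dealer opened cup 2) = (2/15) / (11/30) = 4/11.

4/11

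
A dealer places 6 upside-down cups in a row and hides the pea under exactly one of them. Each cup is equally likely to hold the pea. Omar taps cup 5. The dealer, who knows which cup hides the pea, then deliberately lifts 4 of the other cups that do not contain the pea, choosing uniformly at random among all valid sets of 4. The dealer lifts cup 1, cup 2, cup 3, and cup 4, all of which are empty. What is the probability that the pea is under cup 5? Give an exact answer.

Apply Bayes' rule, conditioning on where the pea actually is.
If it is under any of cups 1, 2, 3, and 4 (prior 1/6 each): that cup was opened and seen not to hold the prize — ruled out; weight (1/6)·0 = 0 each.
If it is under cup 5 (prior 1/6): the dealer has 5 equally likely choices, so probability 1/5; weight (1/6)·(1/5) = 1/30.
If it is under cup 6 (prior 1/6): the dealer has no choice, probability 1; weight (1/6)·1 = 1/6.
The weights sum to 1/5.
So P(the pea under cup 5 | the dealer opened cup 1, cup 2, cup 3, and cup 4) = (1/30) / (1/5) = 1/6.

1/6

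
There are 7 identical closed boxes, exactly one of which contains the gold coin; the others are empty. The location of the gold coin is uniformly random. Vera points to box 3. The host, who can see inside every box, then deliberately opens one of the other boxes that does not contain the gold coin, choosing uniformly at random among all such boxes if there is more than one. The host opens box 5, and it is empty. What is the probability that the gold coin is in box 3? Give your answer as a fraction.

Consider each possible location of the gold coin in turn.
If it is in any of boxes 1, 2, 4, 6, and 7 (prior 1/7 each): the host has 5 equally likely choices, so probability 1/5; weight (1/7)·(1/5) = 1/35 each.
If it is in box 3 (prior 1/7): the host has 6 equally likely choices, so probability 1/6; weight (1/7)·(1/6) = 1/42.
If it is in box 5 (prior 1/7): the host opened box 5, so this case is ruled out; weight (1/7)·0 = 0.
The weights sum to 1/6.
So P(the gold coin in box 3 | the host opened box 5) = (1/42) / (1/6) = 1/7.

1/7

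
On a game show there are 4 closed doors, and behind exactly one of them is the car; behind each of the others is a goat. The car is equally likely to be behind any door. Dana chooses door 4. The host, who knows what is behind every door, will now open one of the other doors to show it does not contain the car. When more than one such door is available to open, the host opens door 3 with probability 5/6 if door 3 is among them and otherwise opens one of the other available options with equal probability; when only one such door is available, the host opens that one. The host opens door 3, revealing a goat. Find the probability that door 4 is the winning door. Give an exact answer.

Apply Bayes' rule, conditioning on where the car actually is.
If it is behind any of doors 1, 2, and 4 (prior 1/4 each): door 3 is available, opened with probability 5/6; weight (1/4)·(5/6) = 5/24 each.
If it is behind door 3 (prior 1/4): the host opened door 3, so this case is ruled out; weight (1/4)·0 = 0.
The weights sum to 5/8.
So P(the car behind door 4 | the host opened door 3) = (5/24) / (5/8) = 1/3.

1/3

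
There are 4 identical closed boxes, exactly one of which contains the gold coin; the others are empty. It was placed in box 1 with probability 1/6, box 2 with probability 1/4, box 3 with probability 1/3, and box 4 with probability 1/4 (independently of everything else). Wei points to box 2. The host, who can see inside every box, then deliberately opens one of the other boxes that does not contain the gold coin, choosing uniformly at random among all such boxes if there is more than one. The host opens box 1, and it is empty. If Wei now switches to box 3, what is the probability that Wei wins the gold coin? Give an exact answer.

Condition on the true location of the gold coin.
If it is in box 1 (prior 1/6): the host opened box 1, so this case is ruled out; weight (1/6)·0 = 0.
If it is in box 2 (prior 1/4): the host has 3 equally likely choices, so probability 1/3; weight (1/4)·(1/3) = 1/12.
If it is in box 3 (prior 1/3): the host has 2 equally likely choices, so probability 1/2; weight (1/3)·(1/2) = 1/6.
If it is in box 4 (prior 1/4): the host has 2 equally likely choices, so probability 1/2; weight (1/4)·(1/2) = 1/8.
The weights sum to 3/8.
So P(the gold coin in box 3 | the host opened box 1) = (1/6) / (3/8) = 4/9.

4/9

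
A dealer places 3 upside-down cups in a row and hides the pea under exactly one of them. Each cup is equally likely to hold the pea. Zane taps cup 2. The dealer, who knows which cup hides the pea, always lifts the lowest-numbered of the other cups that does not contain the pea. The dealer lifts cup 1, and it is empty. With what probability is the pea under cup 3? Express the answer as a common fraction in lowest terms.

Apply Bayes' rule, conditioning on where the pea actually is.
If it is under cup 1 (prior 1/3): the dealer opened cup 1, so this case is ruled out; weight (1/3)·0 = 0.
If it is under either of cups 2 and 3 (prior 1/3 each): cup 1 is the lowest-numbered option available, probability 1; weight (1/3)·1 = 1/3 each.
The weights sum to 2/3.
So P(the pea under cup 3 | the dealer opened cup 1) = (1/3) / (2/3) = 1/2.

1/2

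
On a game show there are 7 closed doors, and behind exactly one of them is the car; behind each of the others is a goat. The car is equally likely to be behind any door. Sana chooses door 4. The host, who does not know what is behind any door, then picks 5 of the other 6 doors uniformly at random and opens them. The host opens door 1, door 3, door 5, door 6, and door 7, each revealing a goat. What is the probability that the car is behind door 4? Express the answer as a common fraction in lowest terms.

1/2

Apply Bayes' rule, conditioning on where the car actually is.
If it is behind any of doors 1, 3, 5, 6, and 7 (prior 1/7 each): that door was opened and seen not to hold the prize — ruled out; weight (1/7)·0 = 0 each.
If it is behind either of doors 2 and 4 (prior 1/7 each): the host picks exactly this set with probability 1/6 regardless, and none is the prize; weight (1/7)·(1/6) = 1/42 each.
The weights sum to 1/21.
So P(the car behind door 4 | the host opened door 1, door 3, door 5, door 6, and door 7) = (1/42) / (1/21) = 1/2.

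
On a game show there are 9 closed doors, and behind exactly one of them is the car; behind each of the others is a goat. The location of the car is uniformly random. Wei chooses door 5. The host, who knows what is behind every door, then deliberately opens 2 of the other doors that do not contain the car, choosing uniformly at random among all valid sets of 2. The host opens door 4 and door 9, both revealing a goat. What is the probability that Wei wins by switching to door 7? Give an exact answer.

Apply Bayes' rule, conditioning on where the car actually is.
If it is behind any of doors 1, 2, 3, 6, 7, and 8 (prior 1/9 each): the host has 21 equally likely choices, so probability 1/21; weight (1/9)·(1/21) = 1/189 each.
If it is behind either of doors 4 and 9 (prior 1/9 each): that door was opened and seen not to hold the prize — ruled out; weight (1/9)·0 = 0 each.
If it is behind door 5 (prior 1/9): the host has 28 equally likely choices, so probability 1/28; weight (1/9)·(1/28) = 1/252.
The weights sum to 1/28.
So P(the car behind door 7 | the host opened door 4 and door 9) = (1/189) / (1/28) = 4/27.

4/27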